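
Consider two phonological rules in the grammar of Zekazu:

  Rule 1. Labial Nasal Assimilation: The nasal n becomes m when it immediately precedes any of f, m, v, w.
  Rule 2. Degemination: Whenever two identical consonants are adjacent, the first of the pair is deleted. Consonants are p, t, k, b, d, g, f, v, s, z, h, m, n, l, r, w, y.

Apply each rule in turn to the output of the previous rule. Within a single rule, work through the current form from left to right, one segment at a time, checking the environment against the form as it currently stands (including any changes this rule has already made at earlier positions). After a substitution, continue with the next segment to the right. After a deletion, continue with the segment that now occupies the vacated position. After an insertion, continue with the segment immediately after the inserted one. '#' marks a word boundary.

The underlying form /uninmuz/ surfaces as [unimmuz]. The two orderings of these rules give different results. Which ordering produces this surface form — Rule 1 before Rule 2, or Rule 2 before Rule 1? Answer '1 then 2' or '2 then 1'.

Order 1 then 2:
  1 Labial Nasal Assimilation: [uninmuz] → [unimmuz]
  2 Degemination: [unimmuz] → [unimuz]
  result: [unimuz]
Order 2 then 1:
  2 Degemination: no change — [uninmuz]
  1 Labial Nasal Assimilation: [uninmuz] → [unimmuz]
  result: [unimmuz]

2 then 1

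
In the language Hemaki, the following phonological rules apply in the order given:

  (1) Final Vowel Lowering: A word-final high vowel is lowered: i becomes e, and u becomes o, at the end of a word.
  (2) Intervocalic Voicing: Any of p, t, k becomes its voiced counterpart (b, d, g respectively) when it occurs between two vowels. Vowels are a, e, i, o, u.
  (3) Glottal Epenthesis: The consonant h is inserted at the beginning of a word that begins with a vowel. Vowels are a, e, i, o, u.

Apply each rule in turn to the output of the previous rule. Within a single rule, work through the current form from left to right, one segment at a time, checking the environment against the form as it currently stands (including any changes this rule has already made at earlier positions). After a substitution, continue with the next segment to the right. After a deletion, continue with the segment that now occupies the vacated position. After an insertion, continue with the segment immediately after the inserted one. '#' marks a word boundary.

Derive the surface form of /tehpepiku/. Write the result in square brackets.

[tehpebigo]

(1) Final Vowel Lowering: [tehpepiku] → [tehpepiko]
(2) Intervocalic Voicing: [tehpepiko] → [tehpebigo]
(3) Glottal Epenthesis: no change — [tehpebigo]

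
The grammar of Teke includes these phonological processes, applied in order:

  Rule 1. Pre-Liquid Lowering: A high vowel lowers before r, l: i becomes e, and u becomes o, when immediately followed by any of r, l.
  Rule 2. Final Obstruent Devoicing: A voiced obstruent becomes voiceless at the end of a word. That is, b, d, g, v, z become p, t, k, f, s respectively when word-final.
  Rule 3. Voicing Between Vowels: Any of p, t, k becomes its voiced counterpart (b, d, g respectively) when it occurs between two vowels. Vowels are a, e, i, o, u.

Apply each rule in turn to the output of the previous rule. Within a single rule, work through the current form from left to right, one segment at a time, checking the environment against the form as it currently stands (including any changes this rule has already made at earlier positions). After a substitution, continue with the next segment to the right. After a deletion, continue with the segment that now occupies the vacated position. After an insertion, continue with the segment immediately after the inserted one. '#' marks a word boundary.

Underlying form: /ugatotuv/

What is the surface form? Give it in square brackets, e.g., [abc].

[ugadoduf]

Rule 1 Pre-Liquid Lowering: no change — [ugatotuv]
Rule 2 Final Obstruent Devoicing: [ugatotuv] → [ugatotuf]
Rule 3 Voicing Between Vowels: [ugatotuf] → [ugadoduf]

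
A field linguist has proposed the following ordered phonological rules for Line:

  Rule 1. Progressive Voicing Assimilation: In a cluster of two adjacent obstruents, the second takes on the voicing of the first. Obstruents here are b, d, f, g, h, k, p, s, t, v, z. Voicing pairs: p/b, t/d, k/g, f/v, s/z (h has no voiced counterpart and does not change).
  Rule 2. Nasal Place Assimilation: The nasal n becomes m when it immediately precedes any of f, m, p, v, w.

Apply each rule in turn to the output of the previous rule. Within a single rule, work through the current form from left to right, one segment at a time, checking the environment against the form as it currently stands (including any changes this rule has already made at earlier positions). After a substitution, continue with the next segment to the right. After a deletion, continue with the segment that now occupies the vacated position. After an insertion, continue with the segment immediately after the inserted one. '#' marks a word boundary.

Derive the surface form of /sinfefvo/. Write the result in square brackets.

Rule 1 Progressive Voicing Assimilation: [sinfefvo] → [sinfeffo]
Rule 2 Nasal Place Assimilation: [sinfeffo] → [simfeffo]

[simfeffo]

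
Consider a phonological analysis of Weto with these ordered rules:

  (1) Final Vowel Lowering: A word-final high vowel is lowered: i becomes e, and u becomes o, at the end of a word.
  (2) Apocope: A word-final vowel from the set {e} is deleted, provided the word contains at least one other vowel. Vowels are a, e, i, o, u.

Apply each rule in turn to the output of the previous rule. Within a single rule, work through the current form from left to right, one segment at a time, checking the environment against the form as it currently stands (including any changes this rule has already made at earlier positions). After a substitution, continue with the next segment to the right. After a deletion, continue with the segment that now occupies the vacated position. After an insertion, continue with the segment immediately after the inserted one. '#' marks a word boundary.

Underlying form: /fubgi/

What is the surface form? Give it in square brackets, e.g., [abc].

(1) Final Vowel Lowering: [fubgi] → [fubge]
(2) Apocope: [fubge] → [fubg]

[fubg]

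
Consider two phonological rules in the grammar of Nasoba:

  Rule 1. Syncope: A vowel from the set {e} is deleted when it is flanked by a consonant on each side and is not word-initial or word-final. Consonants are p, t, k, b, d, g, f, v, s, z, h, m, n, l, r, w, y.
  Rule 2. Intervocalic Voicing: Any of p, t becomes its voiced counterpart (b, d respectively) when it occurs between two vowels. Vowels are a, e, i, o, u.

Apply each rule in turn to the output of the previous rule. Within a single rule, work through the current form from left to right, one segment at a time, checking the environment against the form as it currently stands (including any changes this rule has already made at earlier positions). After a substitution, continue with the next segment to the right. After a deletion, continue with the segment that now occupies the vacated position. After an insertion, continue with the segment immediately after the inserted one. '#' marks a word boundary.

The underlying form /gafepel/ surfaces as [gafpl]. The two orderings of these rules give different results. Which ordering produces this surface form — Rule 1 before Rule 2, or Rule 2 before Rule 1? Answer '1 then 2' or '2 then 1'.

Order 1 then 2:
  1 Syncope: [gafepel] → [gafpl]
  2 Intervocalic Voicing: no change — [gafpl]
  result: [gafpl]
Order 2 then 1:
  2 Intervocalic Voicing: [gafepel] → [gafebel]
  1 Syncope: [gafebel] → [gafbl]
  result: [gafbl]

1 then 2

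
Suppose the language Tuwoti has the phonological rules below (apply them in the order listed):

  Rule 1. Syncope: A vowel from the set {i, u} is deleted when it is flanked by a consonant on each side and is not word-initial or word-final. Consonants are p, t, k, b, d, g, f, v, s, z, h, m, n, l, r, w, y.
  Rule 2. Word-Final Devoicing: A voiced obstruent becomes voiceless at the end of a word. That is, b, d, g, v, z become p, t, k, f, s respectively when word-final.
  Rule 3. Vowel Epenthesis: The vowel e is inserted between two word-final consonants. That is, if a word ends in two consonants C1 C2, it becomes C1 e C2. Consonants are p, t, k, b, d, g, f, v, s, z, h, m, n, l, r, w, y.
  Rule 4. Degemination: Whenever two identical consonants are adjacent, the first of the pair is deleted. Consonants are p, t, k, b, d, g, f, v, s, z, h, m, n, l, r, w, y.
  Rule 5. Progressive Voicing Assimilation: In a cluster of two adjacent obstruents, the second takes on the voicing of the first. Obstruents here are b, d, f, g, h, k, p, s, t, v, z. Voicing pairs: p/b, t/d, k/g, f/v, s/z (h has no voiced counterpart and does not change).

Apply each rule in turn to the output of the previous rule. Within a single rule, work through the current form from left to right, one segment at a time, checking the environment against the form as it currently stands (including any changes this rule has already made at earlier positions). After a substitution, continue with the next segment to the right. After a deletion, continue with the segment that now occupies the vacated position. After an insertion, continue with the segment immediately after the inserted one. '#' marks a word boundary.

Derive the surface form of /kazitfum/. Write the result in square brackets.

[kazdvem]

Rule 1 Syncope: [kazitfum] → [kaztfm]
Rule 2 Word-Final Devoicing: no change — [kaztfm]
Rule 3 Vowel Epenthesis: [kaztfm] → [kaztfem]
Rule 4 Degemination: no change — [kaztfem]
Rule 5 Progressive Voicing Assimilation: [kaztfem] → [kazdvem]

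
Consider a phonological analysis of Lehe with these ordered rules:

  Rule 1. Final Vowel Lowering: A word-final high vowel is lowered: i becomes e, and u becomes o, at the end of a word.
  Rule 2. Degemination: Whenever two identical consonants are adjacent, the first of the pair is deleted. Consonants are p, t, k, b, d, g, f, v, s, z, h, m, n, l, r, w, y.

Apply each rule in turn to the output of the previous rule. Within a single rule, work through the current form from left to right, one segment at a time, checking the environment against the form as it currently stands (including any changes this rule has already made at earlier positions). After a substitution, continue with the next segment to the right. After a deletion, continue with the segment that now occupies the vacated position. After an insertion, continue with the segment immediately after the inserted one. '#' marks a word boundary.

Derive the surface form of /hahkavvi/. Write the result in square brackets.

Rule 1 Final Vowel Lowering: [hahkavvi] → [hahkavve]
Rule 2 Degemination: [hahkavve] → [hahkave]

[hahkave]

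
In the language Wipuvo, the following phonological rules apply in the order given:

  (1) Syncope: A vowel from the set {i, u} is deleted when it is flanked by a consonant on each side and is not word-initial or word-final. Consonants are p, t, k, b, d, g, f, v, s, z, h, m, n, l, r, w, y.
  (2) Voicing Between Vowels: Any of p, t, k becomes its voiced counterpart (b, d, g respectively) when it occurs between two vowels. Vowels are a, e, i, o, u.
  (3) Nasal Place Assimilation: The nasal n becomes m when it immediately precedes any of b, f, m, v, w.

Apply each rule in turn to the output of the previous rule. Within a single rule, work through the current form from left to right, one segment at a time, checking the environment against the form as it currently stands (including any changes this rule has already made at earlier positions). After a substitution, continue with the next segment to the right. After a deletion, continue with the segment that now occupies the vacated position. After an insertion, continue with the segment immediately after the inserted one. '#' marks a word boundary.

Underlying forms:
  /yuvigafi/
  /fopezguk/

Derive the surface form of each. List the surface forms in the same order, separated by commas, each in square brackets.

/yuvigafi/:
  (1) Syncope: [yuvigafi] → [yvgafi]
  (2) Voicing Between Vowels: no change — [yvgafi]
  (3) Nasal Place Assimilation: no change — [yvgafi]
/fopezguk/:
  (1) Syncope: [fopezguk] → [fopezgk]
  (2) Voicing Between Vowels: [fopezgk] → [fobezgk]
  (3) Nasal Place Assimilation: no change — [fobezgk]

[yvgafi], [fobezgk]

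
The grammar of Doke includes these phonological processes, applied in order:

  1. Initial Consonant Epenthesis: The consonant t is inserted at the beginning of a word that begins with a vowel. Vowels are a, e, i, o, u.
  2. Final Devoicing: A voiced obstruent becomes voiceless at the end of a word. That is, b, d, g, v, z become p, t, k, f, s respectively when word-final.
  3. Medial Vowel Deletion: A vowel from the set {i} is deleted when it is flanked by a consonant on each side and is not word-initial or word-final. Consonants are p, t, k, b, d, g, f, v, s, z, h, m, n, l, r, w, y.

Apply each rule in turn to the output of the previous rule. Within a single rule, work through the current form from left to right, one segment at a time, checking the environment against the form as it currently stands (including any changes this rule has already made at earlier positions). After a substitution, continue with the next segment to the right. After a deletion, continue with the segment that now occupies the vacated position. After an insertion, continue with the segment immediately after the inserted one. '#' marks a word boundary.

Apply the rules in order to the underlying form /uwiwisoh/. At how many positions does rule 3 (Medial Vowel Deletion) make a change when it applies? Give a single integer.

2

1 Initial Consonant Epenthesis: [uwiwisoh] → [tuwiwisoh]
2 Final Devoicing: no change — [tuwiwisoh]
3 Medial Vowel Deletion: [tuwiwisoh] → [tuwwsoh]
Rule 3 changed 2 position(s).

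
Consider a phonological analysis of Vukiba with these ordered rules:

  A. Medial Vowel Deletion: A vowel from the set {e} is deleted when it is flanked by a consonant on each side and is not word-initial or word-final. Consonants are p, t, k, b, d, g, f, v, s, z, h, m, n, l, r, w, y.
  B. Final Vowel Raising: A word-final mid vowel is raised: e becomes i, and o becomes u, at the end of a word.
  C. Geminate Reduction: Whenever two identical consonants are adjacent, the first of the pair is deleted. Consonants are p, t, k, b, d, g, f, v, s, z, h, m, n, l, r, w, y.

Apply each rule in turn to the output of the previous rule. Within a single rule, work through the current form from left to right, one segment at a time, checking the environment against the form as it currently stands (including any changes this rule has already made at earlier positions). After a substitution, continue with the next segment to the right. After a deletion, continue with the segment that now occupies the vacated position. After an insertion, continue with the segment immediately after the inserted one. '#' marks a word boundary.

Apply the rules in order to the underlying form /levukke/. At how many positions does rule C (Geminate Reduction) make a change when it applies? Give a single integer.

1

A Medial Vowel Deletion: [levukke] → [lvukke]
B Final Vowel Raising: [lvukke] → [lvukki]
C Geminate Reduction: [lvukki] → [lvuki]
Rule C changed 1 position(s).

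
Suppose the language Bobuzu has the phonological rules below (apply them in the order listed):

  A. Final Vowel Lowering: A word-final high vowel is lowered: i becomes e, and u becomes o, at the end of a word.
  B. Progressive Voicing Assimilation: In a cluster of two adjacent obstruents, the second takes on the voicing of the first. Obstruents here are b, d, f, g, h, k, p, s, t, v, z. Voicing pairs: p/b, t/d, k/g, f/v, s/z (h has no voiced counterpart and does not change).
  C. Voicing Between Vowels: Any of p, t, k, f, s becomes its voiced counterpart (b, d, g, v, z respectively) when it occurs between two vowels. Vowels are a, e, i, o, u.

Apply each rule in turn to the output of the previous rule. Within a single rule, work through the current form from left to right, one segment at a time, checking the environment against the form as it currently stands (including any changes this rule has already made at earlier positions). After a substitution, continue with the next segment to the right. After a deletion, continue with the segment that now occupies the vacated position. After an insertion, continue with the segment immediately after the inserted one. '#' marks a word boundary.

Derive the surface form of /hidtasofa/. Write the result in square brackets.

A Final Vowel Lowering: no change — [hidtasofa]
B Progressive Voicing Assimilation: [hidtasofa] → [hiddasofa]
C Voicing Between Vowels: [hiddasofa] → [hiddazova]

[hiddazova]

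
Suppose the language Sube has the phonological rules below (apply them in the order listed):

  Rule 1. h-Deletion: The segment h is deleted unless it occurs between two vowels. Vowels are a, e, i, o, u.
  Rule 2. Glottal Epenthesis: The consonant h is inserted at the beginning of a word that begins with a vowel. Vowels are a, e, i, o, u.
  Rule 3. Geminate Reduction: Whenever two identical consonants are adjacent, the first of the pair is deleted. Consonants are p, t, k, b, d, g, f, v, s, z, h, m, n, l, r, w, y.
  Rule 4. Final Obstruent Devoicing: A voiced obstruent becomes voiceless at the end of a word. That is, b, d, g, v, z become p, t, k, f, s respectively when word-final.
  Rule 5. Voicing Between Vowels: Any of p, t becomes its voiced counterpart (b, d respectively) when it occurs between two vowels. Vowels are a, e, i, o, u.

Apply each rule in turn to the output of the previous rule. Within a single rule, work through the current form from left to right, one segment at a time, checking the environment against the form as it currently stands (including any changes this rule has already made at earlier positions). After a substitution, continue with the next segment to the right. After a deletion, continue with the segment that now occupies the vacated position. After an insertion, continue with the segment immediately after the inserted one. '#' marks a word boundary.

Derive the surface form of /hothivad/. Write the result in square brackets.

Rule 1 h-Deletion: [hothivad] → [otivad]
Rule 2 Glottal Epenthesis: [otivad] → [hotivad]
Rule 3 Geminate Reduction: no change — [hotivad]
Rule 4 Final Obstruent Devoicing: [hotivad] → [hotivat]
Rule 5 Voicing Between Vowels: [hotivat] → [hodivat]

[hodivat]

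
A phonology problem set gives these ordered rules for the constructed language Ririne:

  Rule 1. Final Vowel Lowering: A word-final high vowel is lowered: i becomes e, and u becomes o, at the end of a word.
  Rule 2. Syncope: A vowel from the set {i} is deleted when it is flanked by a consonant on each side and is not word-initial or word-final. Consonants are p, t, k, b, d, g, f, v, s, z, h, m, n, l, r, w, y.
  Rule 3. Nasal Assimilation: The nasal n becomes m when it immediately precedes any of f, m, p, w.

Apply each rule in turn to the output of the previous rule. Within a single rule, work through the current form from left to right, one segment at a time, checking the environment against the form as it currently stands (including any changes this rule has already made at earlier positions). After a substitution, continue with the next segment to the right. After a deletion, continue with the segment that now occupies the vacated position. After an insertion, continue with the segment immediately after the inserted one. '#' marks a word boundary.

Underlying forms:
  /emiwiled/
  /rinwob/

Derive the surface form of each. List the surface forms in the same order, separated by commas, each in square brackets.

[emwled], [rmwob]

/emiwiled/:
  Rule 1 Final Vowel Lowering: no change — [emiwiled]
  Rule 2 Syncope: [emiwiled] → [emwled]
  Rule 3 Nasal Assimilation: no change — [emwled]
/rinwob/:
  Rule 1 Final Vowel Lowering: no change — [rinwob]
  Rule 2 Syncope: [rinwob] → [rnwob]
  Rule 3 Nasal Assimilation: [rnwob] → [rmwob]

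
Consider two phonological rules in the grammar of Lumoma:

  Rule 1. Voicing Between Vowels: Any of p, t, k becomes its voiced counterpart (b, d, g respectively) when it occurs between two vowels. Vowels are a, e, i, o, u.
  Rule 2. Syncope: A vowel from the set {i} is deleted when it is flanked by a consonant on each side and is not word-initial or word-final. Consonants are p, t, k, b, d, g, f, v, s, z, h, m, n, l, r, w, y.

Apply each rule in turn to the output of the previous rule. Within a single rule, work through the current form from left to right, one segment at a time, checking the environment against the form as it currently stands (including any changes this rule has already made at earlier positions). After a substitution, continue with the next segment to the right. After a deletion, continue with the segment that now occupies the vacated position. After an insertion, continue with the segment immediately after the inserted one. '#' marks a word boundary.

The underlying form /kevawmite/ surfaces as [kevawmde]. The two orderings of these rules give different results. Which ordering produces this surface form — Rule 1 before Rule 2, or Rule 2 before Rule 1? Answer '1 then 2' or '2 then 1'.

1 then 2

Order 1 then 2:
  1 Voicing Between Vowels: [kevawmite] → [kevawmide]
  2 Syncope: [kevawmide] → [kevawmde]
  result: [kevawmde]
Order 2 then 1:
  2 Syncope: [kevawmite] → [kevawmte]
  1 Voicing Between Vowels: no change — [kevawmte]
  result: [kevawmte]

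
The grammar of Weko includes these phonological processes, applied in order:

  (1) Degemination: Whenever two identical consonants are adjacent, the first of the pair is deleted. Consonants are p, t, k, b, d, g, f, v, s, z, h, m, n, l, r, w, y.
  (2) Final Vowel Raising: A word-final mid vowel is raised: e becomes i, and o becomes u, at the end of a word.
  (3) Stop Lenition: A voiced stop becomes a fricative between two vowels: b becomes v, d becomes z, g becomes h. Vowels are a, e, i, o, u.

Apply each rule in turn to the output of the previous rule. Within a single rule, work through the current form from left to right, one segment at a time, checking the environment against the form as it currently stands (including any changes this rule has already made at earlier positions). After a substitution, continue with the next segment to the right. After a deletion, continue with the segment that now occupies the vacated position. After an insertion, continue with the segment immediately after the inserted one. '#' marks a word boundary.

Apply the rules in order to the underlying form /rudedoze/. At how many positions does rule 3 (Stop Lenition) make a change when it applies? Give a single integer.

2

(1) Degemination: no change — [rudedoze]
(2) Final Vowel Raising: [rudedoze] → [rudedozi]
(3) Stop Lenition: [rudedozi] → [ruzezozi]
Rule 3 changed 2 position(s).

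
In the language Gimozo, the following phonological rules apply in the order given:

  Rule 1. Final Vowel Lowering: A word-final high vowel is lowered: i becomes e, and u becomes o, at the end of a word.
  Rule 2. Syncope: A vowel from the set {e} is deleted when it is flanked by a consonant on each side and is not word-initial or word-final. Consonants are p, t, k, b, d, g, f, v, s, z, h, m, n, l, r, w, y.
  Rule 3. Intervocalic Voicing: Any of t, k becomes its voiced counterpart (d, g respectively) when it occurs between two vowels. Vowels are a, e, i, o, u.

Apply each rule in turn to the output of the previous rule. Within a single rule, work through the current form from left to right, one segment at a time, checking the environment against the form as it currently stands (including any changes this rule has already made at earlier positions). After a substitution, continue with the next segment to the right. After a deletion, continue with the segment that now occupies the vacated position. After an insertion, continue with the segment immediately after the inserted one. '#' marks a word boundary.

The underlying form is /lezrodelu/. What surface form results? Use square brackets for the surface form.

Rule 1 Final Vowel Lowering: [lezrodelu] → [lezrodelo]
Rule 2 Syncope: [lezrodelo] → [lzrodlo]
Rule 3 Intervocalic Voicing: no change — [lzrodlo]

[lzrodlo]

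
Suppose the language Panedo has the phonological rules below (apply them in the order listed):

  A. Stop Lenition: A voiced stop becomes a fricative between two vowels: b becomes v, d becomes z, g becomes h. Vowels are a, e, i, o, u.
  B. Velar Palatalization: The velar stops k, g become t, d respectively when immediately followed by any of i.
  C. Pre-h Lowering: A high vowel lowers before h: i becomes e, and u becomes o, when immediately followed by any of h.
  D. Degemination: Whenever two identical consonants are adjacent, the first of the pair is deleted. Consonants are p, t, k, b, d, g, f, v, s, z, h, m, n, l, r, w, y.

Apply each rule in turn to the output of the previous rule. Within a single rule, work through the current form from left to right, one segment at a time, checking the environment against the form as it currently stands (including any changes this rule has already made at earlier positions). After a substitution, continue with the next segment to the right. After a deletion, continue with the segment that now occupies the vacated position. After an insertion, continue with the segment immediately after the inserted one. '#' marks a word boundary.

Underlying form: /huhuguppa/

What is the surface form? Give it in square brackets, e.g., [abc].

[hohohupa]

A Stop Lenition: [huhuguppa] → [huhuhuppa]
B Velar Palatalization: no change — [huhuhuppa]
C Pre-h Lowering: [huhuhuppa] → [hohohuppa]
D Degemination: [hohohuppa] → [hohohupa]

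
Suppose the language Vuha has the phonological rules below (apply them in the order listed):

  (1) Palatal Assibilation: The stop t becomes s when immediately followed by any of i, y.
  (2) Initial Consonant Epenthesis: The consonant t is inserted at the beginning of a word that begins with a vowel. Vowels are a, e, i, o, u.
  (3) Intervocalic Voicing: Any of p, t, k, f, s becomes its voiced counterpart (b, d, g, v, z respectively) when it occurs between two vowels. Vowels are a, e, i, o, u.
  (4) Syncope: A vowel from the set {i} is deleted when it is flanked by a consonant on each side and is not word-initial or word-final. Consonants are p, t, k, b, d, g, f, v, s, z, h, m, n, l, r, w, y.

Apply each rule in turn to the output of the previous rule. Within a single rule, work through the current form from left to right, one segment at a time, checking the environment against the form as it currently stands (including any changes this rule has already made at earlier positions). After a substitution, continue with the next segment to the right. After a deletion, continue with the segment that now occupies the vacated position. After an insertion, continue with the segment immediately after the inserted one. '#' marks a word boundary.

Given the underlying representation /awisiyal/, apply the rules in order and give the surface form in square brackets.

(1) Palatal Assibilation: no change — [awisiyal]
(2) Initial Consonant Epenthesis: [awisiyal] → [tawisiyal]
(3) Intervocalic Voicing: [tawisiyal] → [tawiziyal]
(4) Syncope: [tawiziyal] → [tawzyal]

[tawzyal]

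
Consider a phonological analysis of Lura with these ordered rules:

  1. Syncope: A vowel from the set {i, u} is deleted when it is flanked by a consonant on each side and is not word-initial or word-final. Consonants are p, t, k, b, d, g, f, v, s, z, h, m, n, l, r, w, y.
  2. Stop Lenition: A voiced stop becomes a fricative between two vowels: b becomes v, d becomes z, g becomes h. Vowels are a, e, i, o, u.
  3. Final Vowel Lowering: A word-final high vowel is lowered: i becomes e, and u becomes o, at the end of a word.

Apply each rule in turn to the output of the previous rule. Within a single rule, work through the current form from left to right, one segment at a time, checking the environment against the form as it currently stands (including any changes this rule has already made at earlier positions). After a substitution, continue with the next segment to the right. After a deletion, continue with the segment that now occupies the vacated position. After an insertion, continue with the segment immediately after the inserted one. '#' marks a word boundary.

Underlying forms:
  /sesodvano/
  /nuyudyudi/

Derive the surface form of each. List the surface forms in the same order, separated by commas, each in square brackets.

[sesodvano], [nydyde]

/sesodvano/:
  1 Syncope: no change — [sesodvano]
  2 Stop Lenition: no change — [sesodvano]
  3 Final Vowel Lowering: no change — [sesodvano]
/nuyudyudi/:
  1 Syncope: [nuyudyudi] → [nydydi]
  2 Stop Lenition: no change — [nydydi]
  3 Final Vowel Lowering: [nydydi] → [nydyde]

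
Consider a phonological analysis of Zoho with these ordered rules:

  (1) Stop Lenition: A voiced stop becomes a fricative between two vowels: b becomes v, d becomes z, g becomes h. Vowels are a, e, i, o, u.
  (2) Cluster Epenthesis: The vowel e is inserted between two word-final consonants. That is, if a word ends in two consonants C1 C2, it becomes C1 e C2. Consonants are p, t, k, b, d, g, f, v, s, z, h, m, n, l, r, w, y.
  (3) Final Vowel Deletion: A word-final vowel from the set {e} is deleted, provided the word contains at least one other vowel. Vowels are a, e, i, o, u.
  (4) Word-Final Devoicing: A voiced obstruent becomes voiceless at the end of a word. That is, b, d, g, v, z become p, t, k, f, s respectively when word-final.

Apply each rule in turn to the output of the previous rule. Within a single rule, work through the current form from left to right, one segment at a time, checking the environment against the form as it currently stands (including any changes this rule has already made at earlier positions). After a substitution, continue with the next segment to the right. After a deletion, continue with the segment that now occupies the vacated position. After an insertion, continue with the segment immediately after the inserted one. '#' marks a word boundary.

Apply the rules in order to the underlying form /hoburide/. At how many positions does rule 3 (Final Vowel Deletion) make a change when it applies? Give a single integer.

(1) Stop Lenition: [hoburide] → [hovurize]
(2) Cluster Epenthesis: no change — [hovurize]
(3) Final Vowel Deletion: [hovurize] → [hovuriz]
(4) Word-Final Devoicing: [hovuriz] → [hovuris]
Rule 3 changed 1 position(s).

1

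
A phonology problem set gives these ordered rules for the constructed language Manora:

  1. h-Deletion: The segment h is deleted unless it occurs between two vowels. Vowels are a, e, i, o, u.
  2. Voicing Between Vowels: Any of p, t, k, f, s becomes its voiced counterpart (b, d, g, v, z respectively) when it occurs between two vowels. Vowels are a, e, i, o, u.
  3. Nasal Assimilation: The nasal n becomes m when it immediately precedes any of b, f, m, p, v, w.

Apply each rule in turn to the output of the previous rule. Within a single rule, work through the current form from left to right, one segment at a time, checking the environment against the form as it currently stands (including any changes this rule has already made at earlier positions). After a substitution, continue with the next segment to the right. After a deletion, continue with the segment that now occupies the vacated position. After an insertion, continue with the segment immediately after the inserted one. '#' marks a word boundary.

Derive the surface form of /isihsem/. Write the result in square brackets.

[izizem]

1 h-Deletion: [isihsem] → [isisem]
2 Voicing Between Vowels: [isisem] → [izizem]
3 Nasal Assimilation: no change — [izizem]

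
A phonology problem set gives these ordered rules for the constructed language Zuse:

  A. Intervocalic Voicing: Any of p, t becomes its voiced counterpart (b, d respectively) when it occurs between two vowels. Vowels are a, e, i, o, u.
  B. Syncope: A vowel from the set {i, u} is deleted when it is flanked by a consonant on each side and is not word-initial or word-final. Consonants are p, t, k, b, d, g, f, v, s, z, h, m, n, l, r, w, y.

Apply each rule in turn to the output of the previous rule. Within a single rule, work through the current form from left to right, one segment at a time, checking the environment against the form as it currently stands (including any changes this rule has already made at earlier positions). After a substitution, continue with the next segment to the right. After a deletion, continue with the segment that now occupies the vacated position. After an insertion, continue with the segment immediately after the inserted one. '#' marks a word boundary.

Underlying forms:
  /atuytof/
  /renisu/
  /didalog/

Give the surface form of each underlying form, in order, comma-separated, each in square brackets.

[adytof], [rensu], [ddalog]

/atuytof/:
  A Intervocalic Voicing: [atuytof] → [aduytof]
  B Syncope: [aduytof] → [adytof]
/renisu/:
  A Intervocalic Voicing: no change — [renisu]
  B Syncope: [renisu] → [rensu]
/didalog/:
  A Intervocalic Voicing: no change — [didalog]
  B Syncope: [didalog] → [ddalog]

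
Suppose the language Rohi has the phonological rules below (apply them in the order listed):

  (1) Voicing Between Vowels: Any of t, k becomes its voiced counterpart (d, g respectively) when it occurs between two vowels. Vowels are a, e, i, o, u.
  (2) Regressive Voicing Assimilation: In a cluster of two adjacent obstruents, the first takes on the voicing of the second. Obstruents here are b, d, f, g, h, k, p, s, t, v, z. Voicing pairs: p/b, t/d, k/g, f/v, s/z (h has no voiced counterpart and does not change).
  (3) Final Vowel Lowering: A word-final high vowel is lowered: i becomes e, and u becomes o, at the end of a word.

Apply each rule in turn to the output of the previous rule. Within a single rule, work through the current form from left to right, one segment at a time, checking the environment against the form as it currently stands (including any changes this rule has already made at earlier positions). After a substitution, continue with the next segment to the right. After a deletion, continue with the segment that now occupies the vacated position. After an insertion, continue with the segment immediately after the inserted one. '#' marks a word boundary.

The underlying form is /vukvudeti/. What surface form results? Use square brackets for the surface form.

(1) Voicing Between Vowels: [vukvudeti] → [vukvudedi]
(2) Regressive Voicing Assimilation: [vukvudedi] → [vugvudedi]
(3) Final Vowel Lowering: [vugvudedi] → [vugvudede]

[vugvudede]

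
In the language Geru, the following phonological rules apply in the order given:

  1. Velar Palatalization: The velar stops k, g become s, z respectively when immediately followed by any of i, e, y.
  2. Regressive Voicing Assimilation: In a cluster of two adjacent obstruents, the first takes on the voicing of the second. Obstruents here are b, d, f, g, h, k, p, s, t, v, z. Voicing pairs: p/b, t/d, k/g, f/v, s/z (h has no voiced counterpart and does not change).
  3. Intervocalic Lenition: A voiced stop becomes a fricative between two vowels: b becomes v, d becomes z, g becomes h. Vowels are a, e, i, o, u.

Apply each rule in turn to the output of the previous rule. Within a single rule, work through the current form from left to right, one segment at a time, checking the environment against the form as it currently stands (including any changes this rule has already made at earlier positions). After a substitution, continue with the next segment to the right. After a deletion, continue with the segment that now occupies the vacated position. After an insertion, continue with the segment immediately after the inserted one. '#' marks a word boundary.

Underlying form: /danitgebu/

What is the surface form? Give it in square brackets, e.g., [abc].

1 Velar Palatalization: [danitgebu] → [danitzebu]
2 Regressive Voicing Assimilation: [danitzebu] → [danidzebu]
3 Intervocalic Lenition: [danidzebu] → [danidzevu]

[danidzevu]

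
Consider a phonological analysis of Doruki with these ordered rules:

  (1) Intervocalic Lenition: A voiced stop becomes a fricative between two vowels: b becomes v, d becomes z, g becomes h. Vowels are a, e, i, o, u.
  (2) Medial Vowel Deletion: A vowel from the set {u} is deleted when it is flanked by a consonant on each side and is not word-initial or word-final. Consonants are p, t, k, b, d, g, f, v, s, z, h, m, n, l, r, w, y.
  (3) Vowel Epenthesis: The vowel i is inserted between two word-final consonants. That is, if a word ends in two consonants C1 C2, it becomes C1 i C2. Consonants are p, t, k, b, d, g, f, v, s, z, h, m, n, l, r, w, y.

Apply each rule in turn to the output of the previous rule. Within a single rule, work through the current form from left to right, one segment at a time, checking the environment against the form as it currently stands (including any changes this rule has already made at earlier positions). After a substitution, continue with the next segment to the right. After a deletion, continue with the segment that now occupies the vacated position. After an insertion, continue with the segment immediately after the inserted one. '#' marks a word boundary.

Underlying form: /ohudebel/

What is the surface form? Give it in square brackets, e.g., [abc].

(1) Intervocalic Lenition: [ohudebel] → [ohuzevel]
(2) Medial Vowel Deletion: [ohuzevel] → [ohzevel]
(3) Vowel Epenthesis: no change — [ohzevel]

[ohzevel]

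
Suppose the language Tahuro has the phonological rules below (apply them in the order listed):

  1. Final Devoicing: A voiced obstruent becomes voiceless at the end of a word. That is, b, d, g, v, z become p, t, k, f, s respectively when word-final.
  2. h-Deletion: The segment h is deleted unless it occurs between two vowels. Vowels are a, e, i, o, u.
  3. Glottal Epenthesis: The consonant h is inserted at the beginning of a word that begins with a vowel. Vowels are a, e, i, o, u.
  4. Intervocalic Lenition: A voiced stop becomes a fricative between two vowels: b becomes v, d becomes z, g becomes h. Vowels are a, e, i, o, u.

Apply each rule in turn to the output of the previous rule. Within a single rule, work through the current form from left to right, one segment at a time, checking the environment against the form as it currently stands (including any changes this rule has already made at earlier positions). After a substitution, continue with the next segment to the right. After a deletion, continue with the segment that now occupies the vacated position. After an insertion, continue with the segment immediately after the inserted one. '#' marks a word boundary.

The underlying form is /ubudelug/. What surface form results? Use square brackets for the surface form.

[huvuzeluk]

1 Final Devoicing: [ubudelug] → [ubudeluk]
2 h-Deletion: no change — [ubudeluk]
3 Glottal Epenthesis: [ubudeluk] → [hubudeluk]
4 Intervocalic Lenition: [hubudeluk] → [huvuzeluk]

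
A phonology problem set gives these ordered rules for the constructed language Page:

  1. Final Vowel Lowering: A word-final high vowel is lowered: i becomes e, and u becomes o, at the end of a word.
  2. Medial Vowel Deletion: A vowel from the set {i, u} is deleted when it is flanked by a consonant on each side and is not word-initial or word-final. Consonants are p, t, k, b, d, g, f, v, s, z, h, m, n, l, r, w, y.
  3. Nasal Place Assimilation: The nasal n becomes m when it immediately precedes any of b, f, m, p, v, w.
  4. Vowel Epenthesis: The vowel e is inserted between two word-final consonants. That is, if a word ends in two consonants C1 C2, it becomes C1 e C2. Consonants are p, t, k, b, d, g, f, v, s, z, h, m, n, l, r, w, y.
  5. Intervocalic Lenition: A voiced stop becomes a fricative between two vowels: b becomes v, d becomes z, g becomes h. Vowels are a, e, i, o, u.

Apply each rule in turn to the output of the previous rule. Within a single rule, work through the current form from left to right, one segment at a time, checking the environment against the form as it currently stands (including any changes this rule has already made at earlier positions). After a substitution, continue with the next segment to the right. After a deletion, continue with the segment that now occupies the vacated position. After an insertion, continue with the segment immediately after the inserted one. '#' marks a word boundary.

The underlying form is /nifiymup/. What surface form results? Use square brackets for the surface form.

[mfymep]

1 Final Vowel Lowering: no change — [nifiymup]
2 Medial Vowel Deletion: [nifiymup] → [nfymp]
3 Nasal Place Assimilation: [nfymp] → [mfymp]
4 Vowel Epenthesis: [mfymp] → [mfymep]
5 Intervocalic Lenition: no change — [mfymep]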